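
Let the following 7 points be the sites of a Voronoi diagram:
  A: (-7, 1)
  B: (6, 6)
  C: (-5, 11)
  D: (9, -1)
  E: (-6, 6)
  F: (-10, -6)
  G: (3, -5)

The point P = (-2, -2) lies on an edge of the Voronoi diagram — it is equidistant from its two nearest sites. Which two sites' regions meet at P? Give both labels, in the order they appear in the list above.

Squared distances from P to each site:
|PA|² = 25 + 9 = 34
|PB|² = 64 + 64 = 128
|PC|² = 9 + 169 = 178
|PD|² = 121 + 1 = 122
|PE|² = 16 + 64 = 80
|PF|² = 64 + 16 = 80
|PG|² = 25 + 9 = 34
P is equidistant from A and G (both at squared distance 34), and every other site is strictly farther — so P lies on the A–G Voronoi edge.

A and G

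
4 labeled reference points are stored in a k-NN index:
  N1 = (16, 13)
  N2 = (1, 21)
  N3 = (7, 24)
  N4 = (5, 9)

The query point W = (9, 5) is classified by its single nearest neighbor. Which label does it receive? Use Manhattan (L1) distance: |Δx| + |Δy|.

N4

d(W,N1) = |9−16| + |5−13| = 7 + 8 = 15
d(W,N2) = |9−1| + |5−21| = 8 + 16 = 24
d(W,N3) = |9−7| + |5−24| = 2 + 19 = 21
d(W,N4) = |9−5| + |5−9| = 4 + 4 = 8
The smallest is to N4, so W lies in the Voronoi region of N4.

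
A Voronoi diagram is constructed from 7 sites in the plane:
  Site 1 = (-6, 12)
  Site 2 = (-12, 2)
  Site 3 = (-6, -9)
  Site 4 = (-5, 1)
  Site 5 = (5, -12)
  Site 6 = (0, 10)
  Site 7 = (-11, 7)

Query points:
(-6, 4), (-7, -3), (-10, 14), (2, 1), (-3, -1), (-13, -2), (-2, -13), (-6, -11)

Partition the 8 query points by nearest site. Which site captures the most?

(-6, 4) — d² to each: Site 1:64, Site 2:40, Site 3:169, Site 4:10, Site 5:377, Site 6:72, Site 7:34 → nearest is Site 4
(-7, -3) — d² to each: Site 1:226, Site 2:50, Site 3:37, Site 4:20, Site 5:225, Site 6:218, Site 7:116 → nearest is Site 4
(-10, 14) — d² to each: Site 1:20, Site 2:148, Site 3:545, Site 4:194, Site 5:901, Site 6:116, Site 7:50 → nearest is Site 1
(2, 1) — d² to each: Site 1:185, Site 2:197, Site 3:164, Site 4:49, Site 5:178, Site 6:85, Site 7:205 → nearest is Site 4
(-3, -1) — d² to each: Site 1:178, Site 2:90, Site 3:73, Site 4:8, Site 5:185, Site 6:130, Site 7:128 → nearest is Site 4
(-13, -2) — d² to each: Site 1:245, Site 2:17, Site 3:98, Site 4:73, Site 5:424, Site 6:313, Site 7:85 → nearest is Site 2
(-2, -13) — d² to each: Site 1:641, Site 2:325, Site 3:32, Site 4:205, Site 5:50, Site 6:533, Site 7:481 → nearest is Site 3
(-6, -11) — d² to each: Site 1:529, Site 2:205, Site 3:4, Site 4:145, Site 5:122, Site 6:477, Site 7:349 → nearest is Site 3
Tally — Site 1:1, Site 2:1, Site 3:2, Site 4:4. Site 4 captures the most (4).

Site 4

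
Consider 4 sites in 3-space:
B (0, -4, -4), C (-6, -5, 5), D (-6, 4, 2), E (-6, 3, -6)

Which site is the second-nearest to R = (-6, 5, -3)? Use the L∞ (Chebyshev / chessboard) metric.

d(R,B) = max(6, 9, 1) = 9
d(R,C) = max(0, 10, 8) = 10
d(R,D) = max(0, 1, 5) = 5
d(R,E) = max(0, 2, 3) = 3
Sorted ascending: E, D, B, … — the second-nearest is D.

D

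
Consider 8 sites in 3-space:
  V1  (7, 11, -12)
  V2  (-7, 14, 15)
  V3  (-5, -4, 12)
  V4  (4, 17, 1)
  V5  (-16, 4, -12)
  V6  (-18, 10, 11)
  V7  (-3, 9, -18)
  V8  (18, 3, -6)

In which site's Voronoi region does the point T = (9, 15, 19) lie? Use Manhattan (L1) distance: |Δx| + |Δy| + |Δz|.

V2

d(T,V1) = |9−7| + |15−11| + |19−(-12)| = 2 + 4 + 31 = 37
d(T,V2) = |9−(-7)| + |15−14| + |19−15| = 16 + 1 + 4 = 21
d(T,V3) = |9−(-5)| + |15−(-4)| + |19−12| = 14 + 19 + 7 = 40
d(T,V4) = |9−4| + |15−17| + |19−1| = 5 + 2 + 18 = 25
d(T,V5) = |9−(-16)| + |15−4| + |19−(-12)| = 25 + 11 + 31 = 67
d(T,V6) = |9−(-18)| + |15−10| + |19−11| = 27 + 5 + 8 = 40
d(T,V7) = |9−(-3)| + |15−9| + |19−(-18)| = 12 + 6 + 37 = 55
d(T,V8) = |9−18| + |15−3| + |19−(-6)| = 9 + 12 + 25 = 46
The smallest is to V2, so T lies in the Voronoi region of V2.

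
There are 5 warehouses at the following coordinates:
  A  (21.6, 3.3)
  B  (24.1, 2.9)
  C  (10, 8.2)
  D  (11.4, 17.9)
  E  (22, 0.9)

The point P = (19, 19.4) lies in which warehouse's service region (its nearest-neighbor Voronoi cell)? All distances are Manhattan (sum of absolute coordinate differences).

D

d(P,A) = 2.6 + 16.1 = 18.7
d(P,B) = 5.1 + 16.5 = 21.6
d(P,C) = 9 + 11.2 = 20.2
d(P,D) = 7.6 + 1.5 = 9.1
d(P,E) = 3 + 18.5 = 21.5
The smallest is to D, so P lies in the Voronoi region of D.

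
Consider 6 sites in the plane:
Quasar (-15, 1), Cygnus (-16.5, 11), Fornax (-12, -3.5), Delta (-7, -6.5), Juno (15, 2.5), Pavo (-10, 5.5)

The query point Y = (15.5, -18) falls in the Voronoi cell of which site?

Squared Euclidean distances:
d²(Y, Quasar) = (15.5−(-15))² + (-18−1)² = 930.25 + 361 = 1291.25
d²(Y, Cygnus) = (15.5−(-16.5))² + (-18−11)² = 1024 + 841 = 1865
d²(Y, Fornax) = (15.5−(-12))² + (-18−(-3.5))² = 756.25 + 210.25 = 966.5
d²(Y, Delta) = (15.5−(-7))² + (-18−(-6.5))² = 506.25 + 132.25 = 638.5
d²(Y, Juno) = (15.5−15)² + (-18−2.5)² = 0.25 + 420.25 = 420.5
d²(Y, Pavo) = (15.5−(-10))² + (-18−5.5)² = 650.25 + 552.25 = 1202.5
Juno is nearest.

Juno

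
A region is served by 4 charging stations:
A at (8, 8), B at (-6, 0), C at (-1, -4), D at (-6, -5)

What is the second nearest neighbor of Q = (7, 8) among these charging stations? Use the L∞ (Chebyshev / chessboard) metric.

d(Q,A) = max(1, 0) = 1
d(Q,B) = max(13, 8) = 13
d(Q,C) = max(8, 12) = 12
d(Q,D) = max(13, 13) = 13
Sorted ascending: A, C, B, … — the second-nearest is C.

C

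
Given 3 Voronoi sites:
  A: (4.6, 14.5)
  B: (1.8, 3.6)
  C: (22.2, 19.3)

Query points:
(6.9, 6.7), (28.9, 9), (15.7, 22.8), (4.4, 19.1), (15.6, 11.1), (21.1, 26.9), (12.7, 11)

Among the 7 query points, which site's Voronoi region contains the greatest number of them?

C

(6.9, 6.7) — d² to each: A:66.13, B:35.62, C:392.85 → nearest is B
(28.9, 9) — d² to each: A:620.74, B:763.57, C:150.98 → nearest is C
(15.7, 22.8) — d² to each: A:192.1, B:561.85, C:54.5 → nearest is C
(4.4, 19.1) — d² to each: A:21.2, B:247.01, C:316.88 → nearest is A
(15.6, 11.1) — d² to each: A:132.56, B:246.69, C:110.8 → nearest is C
(21.1, 26.9) — d² to each: A:426.01, B:915.38, C:58.97 → nearest is C
(12.7, 11) — d² to each: A:77.86, B:173.57, C:159.14 → nearest is A
Tally — A:2, B:1, C:4. C captures the most (4).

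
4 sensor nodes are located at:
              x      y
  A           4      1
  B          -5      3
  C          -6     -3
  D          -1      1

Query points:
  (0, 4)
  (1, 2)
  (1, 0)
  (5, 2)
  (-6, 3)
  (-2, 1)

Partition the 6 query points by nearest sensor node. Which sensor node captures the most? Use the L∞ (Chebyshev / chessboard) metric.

D

(0, 4) — d to each: A:4, B:5, C:7, D:3 → nearest is D
(1, 2) — d to each: A:3, B:6, C:7, D:2 → nearest is D
(1, 0) — d to each: A:3, B:6, C:7, D:2 → nearest is D
(5, 2) — d to each: A:1, B:10, C:11, D:6 → nearest is A
(-6, 3) — d to each: A:10, B:1, C:6, D:5 → nearest is B
(-2, 1) — d to each: A:6, B:3, C:4, D:1 → nearest is D
Tally — A:1, B:1, D:4. D captures the most (4).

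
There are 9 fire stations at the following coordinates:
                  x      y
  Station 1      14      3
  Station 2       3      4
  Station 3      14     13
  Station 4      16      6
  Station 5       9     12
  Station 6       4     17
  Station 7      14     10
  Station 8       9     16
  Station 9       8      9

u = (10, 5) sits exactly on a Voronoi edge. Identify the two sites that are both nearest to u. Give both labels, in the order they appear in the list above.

Squared distances from u to each site:
d²(u, Station 1) = 16 + 4 = 20
d²(u, Station 2) = 49 + 1 = 50
d²(u, Station 3) = 16 + 64 = 80
d²(u, Station 4) = 36 + 1 = 37
d²(u, Station 5) = 1 + 49 = 50
d²(u, Station 6) = 36 + 144 = 180
d²(u, Station 7) = 16 + 25 = 41
d²(u, Station 8) = 1 + 121 = 122
d²(u, Station 9) = 4 + 16 = 20
u is equidistant from Station 1 and Station 9 (both at squared distance 20), and every other site is strictly farther — so u lies on the Station 1–Station 9 Voronoi edge.

Station 1 and Station 9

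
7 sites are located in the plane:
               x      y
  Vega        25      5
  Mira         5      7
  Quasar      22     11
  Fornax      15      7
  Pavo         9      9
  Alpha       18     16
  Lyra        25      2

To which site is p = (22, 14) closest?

Quasar

Compare squared distances (the ordering matches that of the actual distances):
d²(p, Vega) = (22−25)² + (14−5)² = 9 + 81 = 90
d²(p, Mira) = (22−5)² + (14−7)² = 289 + 49 = 338
d²(p, Quasar) = (22−22)² + (14−11)² = 0 + 9 = 9
d²(p, Fornax) = (22−15)² + (14−7)² = 49 + 49 = 98
d²(p, Pavo) = (22−9)² + (14−9)² = 169 + 25 = 194
d²(p, Alpha) = (22−18)² + (14−16)² = 16 + 4 = 20
d²(p, Lyra) = (22−25)² + (14−2)² = 9 + 144 = 153
Quasar is nearest.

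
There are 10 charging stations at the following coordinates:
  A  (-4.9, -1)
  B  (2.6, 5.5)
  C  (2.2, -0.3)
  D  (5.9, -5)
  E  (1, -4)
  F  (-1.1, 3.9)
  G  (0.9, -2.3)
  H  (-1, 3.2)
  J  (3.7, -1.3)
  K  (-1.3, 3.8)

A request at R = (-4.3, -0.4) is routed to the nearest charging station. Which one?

Compare squared distances (the ordering matches that of the actual distances):
|RA|² = 0.36 + 0.36 = 0.72
|RB|² = 47.61 + 34.81 = 82.42
|RC|² = 42.25 + 0.01 = 42.26
|RD|² = 104.04 + 21.16 = 125.2
|RE|² = 28.09 + 12.96 = 41.05
|RF|² = 10.24 + 18.49 = 28.73
|RG|² = 27.04 + 3.61 = 30.65
|RH|² = 10.89 + 12.96 = 23.85
|RJ|² = 64 + 0.81 = 64.81
|RK|² = 9 + 17.64 = 26.64
A is nearest.

A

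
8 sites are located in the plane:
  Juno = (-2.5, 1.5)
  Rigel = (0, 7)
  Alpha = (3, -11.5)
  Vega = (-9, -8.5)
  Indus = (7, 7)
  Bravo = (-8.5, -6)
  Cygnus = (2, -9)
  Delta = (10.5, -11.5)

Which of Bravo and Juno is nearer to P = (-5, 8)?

Juno

Compare squared distances:
d²(P, Bravo) = (-5−(-8.5))² + (8−(-6))² = 12.25 + 196 = 208.25
d²(P, Juno) = (-5−(-2.5))² + (8−1.5)² = 6.25 + 42.25 = 48.5
208.25 > 48.5, so Juno is closer.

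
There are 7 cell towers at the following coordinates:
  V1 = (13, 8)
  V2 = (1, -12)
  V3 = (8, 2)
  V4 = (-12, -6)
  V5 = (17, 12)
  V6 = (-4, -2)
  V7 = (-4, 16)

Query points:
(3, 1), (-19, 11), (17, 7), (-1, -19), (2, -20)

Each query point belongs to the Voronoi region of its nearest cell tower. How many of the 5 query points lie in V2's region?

2

(3, 1) — d² to each: V1:149, V2:173, V3:26, V4:274, V5:317, V6:58, V7:274 → nearest is V3
(-19, 11) — d² to each: V1:1033, V2:929, V3:810, V4:338, V5:1297, V6:394, V7:250 → nearest is V7
(17, 7) — d² to each: V1:17, V2:617, V3:106, V4:1010, V5:25, V6:522, V7:522 → nearest is V1
(-1, -19) — d² to each: V1:925, V2:53, V3:522, V4:290, V5:1285, V6:298, V7:1234 → nearest is V2
(2, -20) — d² to each: V1:905, V2:65, V3:520, V4:392, V5:1249, V6:360, V7:1332 → nearest is V2
2 of the 5 points have V2 as nearest.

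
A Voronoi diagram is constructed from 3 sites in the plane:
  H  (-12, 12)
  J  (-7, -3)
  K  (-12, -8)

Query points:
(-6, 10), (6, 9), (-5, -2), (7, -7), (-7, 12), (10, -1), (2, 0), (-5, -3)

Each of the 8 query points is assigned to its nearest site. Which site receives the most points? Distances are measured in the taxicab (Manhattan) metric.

(-6, 10) — d to each: H:8, J:14, K:24 → nearest is H
(6, 9) — d to each: H:21, J:25, K:35 → nearest is H
(-5, -2) — d to each: H:21, J:3, K:13 → nearest is J
(7, -7) — d to each: H:38, J:18, K:20 → nearest is J
(-7, 12) — d to each: H:5, J:15, K:25 → nearest is H
(10, -1) — d to each: H:35, J:19, K:29 → nearest is J
(2, 0) — d to each: H:26, J:12, K:22 → nearest is J
(-5, -3) — d to each: H:22, J:2, K:12 → nearest is J
Tally — H:3, J:5. J captures the most (5).

J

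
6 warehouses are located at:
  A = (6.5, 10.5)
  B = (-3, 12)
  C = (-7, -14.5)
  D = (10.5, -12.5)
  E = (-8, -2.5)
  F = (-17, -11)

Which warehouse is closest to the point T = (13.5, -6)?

D

Compare squared distances (the ordering matches that of the actual distances):
|TA|² = (13.5−6.5)² + (-6−10.5)² = 49 + 272.25 = 321.25
|TB|² = (13.5−(-3))² + (-6−12)² = 272.25 + 324 = 596.25
|TC|² = (13.5−(-7))² + (-6−(-14.5))² = 420.25 + 72.25 = 492.5
|TD|² = (13.5−10.5)² + (-6−(-12.5))² = 9 + 42.25 = 51.25
|TE|² = (13.5−(-8))² + (-6−(-2.5))² = 462.25 + 12.25 = 474.5
|TF|² = (13.5−(-17))² + (-6−(-11))² = 930.25 + 25 = 955.25
Minimum is at D.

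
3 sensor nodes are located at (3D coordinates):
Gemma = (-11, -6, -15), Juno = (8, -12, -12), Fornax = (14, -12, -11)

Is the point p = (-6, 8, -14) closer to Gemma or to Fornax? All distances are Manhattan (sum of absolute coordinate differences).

Gemma

d(p, Gemma) = |-6−(-11)| + |8−(-6)| + |-14−(-15)| = 5 + 14 + 1 = 20
d(p, Fornax) = |-6−14| + |8−(-12)| + |-14−(-11)| = 20 + 20 + 3 = 43
20 < 43, so Gemma is closer.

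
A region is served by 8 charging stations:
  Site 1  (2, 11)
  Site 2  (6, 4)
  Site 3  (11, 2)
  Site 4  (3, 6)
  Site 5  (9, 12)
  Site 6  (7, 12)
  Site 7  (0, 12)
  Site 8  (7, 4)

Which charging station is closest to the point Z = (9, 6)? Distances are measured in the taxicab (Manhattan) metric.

d(Z, Site 1) = 7 + 5 = 12
d(Z, Site 2) = 3 + 2 = 5
d(Z, Site 3) = 2 + 4 = 6
d(Z, Site 4) = 6 + 0 = 6
d(Z, Site 5) = 0 + 6 = 6
d(Z, Site 6) = 2 + 6 = 8
d(Z, Site 7) = 9 + 6 = 15
d(Z, Site 8) = 2 + 2 = 4
Site 8 is nearest.

Site 8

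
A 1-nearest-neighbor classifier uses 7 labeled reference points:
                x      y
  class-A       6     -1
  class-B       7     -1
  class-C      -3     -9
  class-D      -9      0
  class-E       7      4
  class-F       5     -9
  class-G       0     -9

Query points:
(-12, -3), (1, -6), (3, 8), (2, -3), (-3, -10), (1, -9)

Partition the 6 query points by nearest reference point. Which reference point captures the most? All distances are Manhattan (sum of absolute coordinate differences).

(-12, -3) — d to each: class-A:20, class-B:21, class-C:15, class-D:6, class-E:26, class-F:23, class-G:18 → nearest is class-D
(1, -6) — d to each: class-A:10, class-B:11, class-C:7, class-D:16, class-E:16, class-F:7, class-G:4 → nearest is class-G
(3, 8) — d to each: class-A:12, class-B:13, class-C:23, class-D:20, class-E:8, class-F:19, class-G:20 → nearest is class-E
(2, -3) — d to each: class-A:6, class-B:7, class-C:11, class-D:14, class-E:12, class-F:9, class-G:8 → nearest is class-A
(-3, -10) — d to each: class-A:18, class-B:19, class-C:1, class-D:16, class-E:24, class-F:9, class-G:4 → nearest is class-C
(1, -9) — d to each: class-A:13, class-B:14, class-C:4, class-D:19, class-E:19, class-F:4, class-G:1 → nearest is class-G
Tally — class-A:1, class-C:1, class-D:1, class-E:1, class-G:2. class-G captures the most (2).

class-G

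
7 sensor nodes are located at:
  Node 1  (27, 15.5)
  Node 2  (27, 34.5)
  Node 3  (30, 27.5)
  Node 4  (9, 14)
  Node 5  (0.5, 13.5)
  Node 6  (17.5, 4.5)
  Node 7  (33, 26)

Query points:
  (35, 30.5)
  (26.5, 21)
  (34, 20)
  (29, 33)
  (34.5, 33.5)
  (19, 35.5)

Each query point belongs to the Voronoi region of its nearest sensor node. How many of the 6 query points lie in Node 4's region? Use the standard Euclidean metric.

(35, 30.5) — d² to each: Node 1:289, Node 2:80, Node 3:34, Node 4:948.25, Node 5:1479.25, Node 6:982.25, Node 7:24.25 → nearest is Node 7
(26.5, 21) — d² to each: Node 1:30.5, Node 2:182.5, Node 3:54.5, Node 4:355.25, Node 5:732.25, Node 6:353.25, Node 7:67.25 → nearest is Node 1
(34, 20) — d² to each: Node 1:69.25, Node 2:259.25, Node 3:72.25, Node 4:661, Node 5:1164.5, Node 6:512.5, Node 7:37 → nearest is Node 7
(29, 33) — d² to each: Node 1:310.25, Node 2:6.25, Node 3:31.25, Node 4:761, Node 5:1192.5, Node 6:944.5, Node 7:65 → nearest is Node 2
(34.5, 33.5) — d² to each: Node 1:380.25, Node 2:57.25, Node 3:56.25, Node 4:1030.5, Node 5:1556, Node 6:1130, Node 7:58.5 → nearest is Node 3
(19, 35.5) — d² to each: Node 1:464, Node 2:65, Node 3:185, Node 4:562.25, Node 5:826.25, Node 6:963.25, Node 7:286.25 → nearest is Node 2
0 of the 6 points have Node 4 as nearest.

0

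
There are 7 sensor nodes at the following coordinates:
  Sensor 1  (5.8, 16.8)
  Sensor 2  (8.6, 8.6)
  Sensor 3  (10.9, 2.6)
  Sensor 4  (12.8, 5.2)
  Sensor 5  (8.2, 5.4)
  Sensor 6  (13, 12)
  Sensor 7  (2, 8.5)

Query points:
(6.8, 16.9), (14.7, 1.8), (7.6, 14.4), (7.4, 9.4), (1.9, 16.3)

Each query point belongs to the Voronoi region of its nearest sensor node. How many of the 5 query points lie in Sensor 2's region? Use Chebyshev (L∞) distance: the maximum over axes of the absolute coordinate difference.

(6.8, 16.9) — d to each: Sensor 1:1, Sensor 2:8.3, Sensor 3:14.3, Sensor 4:11.7, Sensor 5:11.5, Sensor 6:6.2, Sensor 7:8.4 → nearest is Sensor 1
(14.7, 1.8) — d to each: Sensor 1:15, Sensor 2:6.8, Sensor 3:3.8, Sensor 4:3.4, Sensor 5:6.5, Sensor 6:10.2, Sensor 7:12.7 → nearest is Sensor 4
(7.6, 14.4) — d to each: Sensor 1:2.4, Sensor 2:5.8, Sensor 3:11.8, Sensor 4:9.2, Sensor 5:9, Sensor 6:5.4, Sensor 7:5.9 → nearest is Sensor 1
(7.4, 9.4) — d to each: Sensor 1:7.4, Sensor 2:1.2, Sensor 3:6.8, Sensor 4:5.4, Sensor 5:4, Sensor 6:5.6, Sensor 7:5.4 → nearest is Sensor 2
(1.9, 16.3) — d to each: Sensor 1:3.9, Sensor 2:7.7, Sensor 3:13.7, Sensor 4:11.1, Sensor 5:10.9, Sensor 6:11.1, Sensor 7:7.8 → nearest is Sensor 1
1 of the 5 points has Sensor 2 as nearest.

1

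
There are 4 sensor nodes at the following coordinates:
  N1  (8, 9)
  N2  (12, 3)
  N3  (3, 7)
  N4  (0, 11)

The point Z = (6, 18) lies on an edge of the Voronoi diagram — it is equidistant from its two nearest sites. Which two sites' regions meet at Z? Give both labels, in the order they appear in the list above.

Squared distances from Z to each site:
|ZN1|² = (6−8)² + (18−9)² = 4 + 81 = 85
|ZN2|² = (6−12)² + (18−3)² = 36 + 225 = 261
|ZN3|² = (6−3)² + (18−7)² = 9 + 121 = 130
|ZN4|² = (6−0)² + (18−11)² = 36 + 49 = 85
Z is equidistant from N1 and N4 (both at squared distance 85), and every other site is strictly farther — so Z lies on the N1–N4 Voronoi edge.

N1 and N4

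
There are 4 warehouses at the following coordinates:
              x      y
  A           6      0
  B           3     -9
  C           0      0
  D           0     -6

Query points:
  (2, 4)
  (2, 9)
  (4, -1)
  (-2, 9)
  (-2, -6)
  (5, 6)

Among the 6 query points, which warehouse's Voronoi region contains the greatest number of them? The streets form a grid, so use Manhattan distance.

C

(2, 4) — d to each: A:8, B:14, C:6, D:12 → nearest is C
(2, 9) — d to each: A:13, B:19, C:11, D:17 → nearest is C
(4, -1) — d to each: A:3, B:9, C:5, D:9 → nearest is A
(-2, 9) — d to each: A:17, B:23, C:11, D:17 → nearest is C
(-2, -6) — d to each: A:14, B:8, C:8, D:2 → nearest is D
(5, 6) — d to each: A:7, B:17, C:11, D:17 → nearest is A
Tally — A:2, C:3, D:1. C captures the most (3).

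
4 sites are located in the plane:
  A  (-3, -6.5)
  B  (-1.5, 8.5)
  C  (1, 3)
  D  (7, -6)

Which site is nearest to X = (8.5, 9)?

C

Squared Euclidean distances:
|XA|² = (8.5−(-3))² + (9−(-6.5))² = 132.25 + 240.25 = 372.5
|XB|² = (8.5−(-1.5))² + (9−8.5)² = 100 + 0.25 = 100.25
|XC|² = (8.5−1)² + (9−3)² = 56.25 + 36 = 92.25
|XD|² = (8.5−7)² + (9−(-6))² = 2.25 + 225 = 227.25
The smallest is to C, so X lies in the Voronoi region of C.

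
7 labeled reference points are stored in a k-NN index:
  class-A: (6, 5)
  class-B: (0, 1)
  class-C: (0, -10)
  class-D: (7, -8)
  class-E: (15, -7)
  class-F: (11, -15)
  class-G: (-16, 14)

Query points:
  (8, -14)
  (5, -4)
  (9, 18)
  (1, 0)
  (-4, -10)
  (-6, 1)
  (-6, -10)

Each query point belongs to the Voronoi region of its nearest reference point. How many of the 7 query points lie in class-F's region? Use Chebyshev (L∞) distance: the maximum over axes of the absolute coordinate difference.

1

(8, -14) — d to each: class-A:19, class-B:15, class-C:8, class-D:6, class-E:7, class-F:3, class-G:28 → nearest is class-F
(5, -4) — d to each: class-A:9, class-B:5, class-C:6, class-D:4, class-E:10, class-F:11, class-G:21 → nearest is class-D
(9, 18) — d to each: class-A:13, class-B:17, class-C:28, class-D:26, class-E:25, class-F:33, class-G:25 → nearest is class-A
(1, 0) — d to each: class-A:5, class-B:1, class-C:10, class-D:8, class-E:14, class-F:15, class-G:17 → nearest is class-B
(-4, -10) — d to each: class-A:15, class-B:11, class-C:4, class-D:11, class-E:19, class-F:15, class-G:24 → nearest is class-C
(-6, 1) — d to each: class-A:12, class-B:6, class-C:11, class-D:13, class-E:21, class-F:17, class-G:13 → nearest is class-B
(-6, -10) — d to each: class-A:15, class-B:11, class-C:6, class-D:13, class-E:21, class-F:17, class-G:24 → nearest is class-C
1 of the 7 points has class-F as nearest.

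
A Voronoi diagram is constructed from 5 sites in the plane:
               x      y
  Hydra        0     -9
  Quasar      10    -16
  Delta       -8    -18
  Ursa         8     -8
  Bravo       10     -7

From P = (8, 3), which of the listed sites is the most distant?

Squared Euclidean distances:
d²(P, Hydra) = (8−0)² + (3−(-9))² = 64 + 144 = 208
d²(P, Quasar) = (8−10)² + (3−(-16))² = 4 + 361 = 365
d²(P, Delta) = (8−(-8))² + (3−(-18))² = 256 + 441 = 697
d²(P, Ursa) = (8−8)² + (3−(-8))² = 0 + 121 = 121
d²(P, Bravo) = (8−10)² + (3−(-7))² = 4 + 100 = 104
The largest is to Delta.

Delta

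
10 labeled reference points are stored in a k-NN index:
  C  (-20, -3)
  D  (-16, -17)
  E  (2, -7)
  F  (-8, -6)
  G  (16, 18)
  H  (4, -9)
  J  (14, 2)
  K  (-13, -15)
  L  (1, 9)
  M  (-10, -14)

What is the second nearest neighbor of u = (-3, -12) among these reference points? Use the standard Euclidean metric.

Squared Euclidean distances:
|uC|² = (-3−(-20))² + (-12−(-3))² = 289 + 81 = 370
|uD|² = (-3−(-16))² + (-12−(-17))² = 169 + 25 = 194
|uE|² = (-3−2)² + (-12−(-7))² = 25 + 25 = 50
|uF|² = (-3−(-8))² + (-12−(-6))² = 25 + 36 = 61
|uG|² = (-3−16)² + (-12−18)² = 361 + 900 = 1261
|uH|² = (-3−4)² + (-12−(-9))² = 49 + 9 = 58
|uJ|² = (-3−14)² + (-12−2)² = 289 + 196 = 485
|uK|² = (-3−(-13))² + (-12−(-15))² = 100 + 9 = 109
|uL|² = (-3−1)² + (-12−9)² = 16 + 441 = 457
|uM|² = (-3−(-10))² + (-12−(-14))² = 49 + 4 = 53
Sorted ascending: E, M, H, … — the second-nearest is M.

M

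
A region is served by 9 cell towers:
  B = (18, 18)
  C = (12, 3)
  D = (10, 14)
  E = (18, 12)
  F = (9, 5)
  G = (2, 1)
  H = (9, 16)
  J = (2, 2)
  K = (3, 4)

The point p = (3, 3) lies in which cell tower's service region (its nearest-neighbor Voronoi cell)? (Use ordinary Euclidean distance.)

Since √ is increasing, it suffices to compare squared distances:
|pB|² = 225 + 225 = 450
|pC|² = 81 + 0 = 81
|pD|² = 49 + 121 = 170
|pE|² = 225 + 81 = 306
|pF|² = 36 + 4 = 40
|pG|² = 1 + 4 = 5
|pH|² = 36 + 169 = 205
|pJ|² = 1 + 1 = 2
|pK|² = 0 + 1 = 1
K is nearest.

K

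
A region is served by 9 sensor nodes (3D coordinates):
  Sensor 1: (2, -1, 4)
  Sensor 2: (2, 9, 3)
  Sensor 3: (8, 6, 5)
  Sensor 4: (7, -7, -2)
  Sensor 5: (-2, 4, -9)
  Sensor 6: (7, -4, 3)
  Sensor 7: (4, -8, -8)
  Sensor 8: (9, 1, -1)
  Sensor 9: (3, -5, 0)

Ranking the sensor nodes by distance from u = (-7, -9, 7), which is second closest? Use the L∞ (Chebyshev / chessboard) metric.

Sensor 9

d(u, Sensor 1) = max(9, 8, 3) = 9
d(u, Sensor 2) = max(9, 18, 4) = 18
d(u, Sensor 3) = max(15, 15, 2) = 15
d(u, Sensor 4) = max(14, 2, 9) = 14
d(u, Sensor 5) = max(5, 13, 16) = 16
d(u, Sensor 6) = max(14, 5, 4) = 14
d(u, Sensor 7) = max(11, 1, 15) = 15
d(u, Sensor 8) = max(16, 10, 8) = 16
d(u, Sensor 9) = max(10, 4, 7) = 10
Sorted ascending: Sensor 1, Sensor 9, Sensor 4, … — the second-nearest is Sensor 9.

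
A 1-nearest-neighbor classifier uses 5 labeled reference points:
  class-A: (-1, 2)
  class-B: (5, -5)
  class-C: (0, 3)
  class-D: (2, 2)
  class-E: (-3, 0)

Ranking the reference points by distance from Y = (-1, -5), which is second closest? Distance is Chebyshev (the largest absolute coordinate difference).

d(Y, class-A) = max(0, 7) = 7
d(Y, class-B) = max(6, 0) = 6
d(Y, class-C) = max(1, 8) = 8
d(Y, class-D) = max(3, 7) = 7
d(Y, class-E) = max(2, 5) = 5
Sorted ascending: class-E, class-B, class-A, … — the second-nearest is class-B.

class-B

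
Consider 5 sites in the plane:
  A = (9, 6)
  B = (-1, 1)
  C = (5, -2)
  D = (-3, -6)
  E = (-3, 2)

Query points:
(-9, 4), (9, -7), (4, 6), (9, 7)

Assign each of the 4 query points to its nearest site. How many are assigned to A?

2

(-9, 4) — d² to each: A:328, B:73, C:232, D:136, E:40 → nearest is E
(9, -7) — d² to each: A:169, B:164, C:41, D:145, E:225 → nearest is C
(4, 6) — d² to each: A:25, B:50, C:65, D:193, E:65 → nearest is A
(9, 7) — d² to each: A:1, B:136, C:97, D:313, E:169 → nearest is A
2 of the 4 points have A as nearest.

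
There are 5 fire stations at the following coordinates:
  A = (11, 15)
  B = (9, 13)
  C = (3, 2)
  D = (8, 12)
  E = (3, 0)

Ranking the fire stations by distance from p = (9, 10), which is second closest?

B

Compare squared distances (the ordering matches that of the actual distances):
|pA|² = (9−11)² + (10−15)² = 4 + 25 = 29
|pB|² = (9−9)² + (10−13)² = 0 + 9 = 9
|pC|² = (9−3)² + (10−2)² = 36 + 64 = 100
|pD|² = (9−8)² + (10−12)² = 1 + 4 = 5
|pE|² = (9−3)² + (10−0)² = 36 + 100 = 136
Sorted ascending: D, B, A, … — the second-nearest is B.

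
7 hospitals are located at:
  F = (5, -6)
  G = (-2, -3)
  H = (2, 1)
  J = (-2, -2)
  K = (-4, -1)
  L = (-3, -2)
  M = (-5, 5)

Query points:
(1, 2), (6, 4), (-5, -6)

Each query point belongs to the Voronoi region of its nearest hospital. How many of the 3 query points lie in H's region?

2

(1, 2) — d² to each: F:80, G:34, H:2, J:25, K:34, L:32, M:45 → nearest is H
(6, 4) — d² to each: F:101, G:113, H:25, J:100, K:125, L:117, M:122 → nearest is H
(-5, -6) — d² to each: F:100, G:18, H:98, J:25, K:26, L:20, M:121 → nearest is G
2 of the 3 points have H as nearest.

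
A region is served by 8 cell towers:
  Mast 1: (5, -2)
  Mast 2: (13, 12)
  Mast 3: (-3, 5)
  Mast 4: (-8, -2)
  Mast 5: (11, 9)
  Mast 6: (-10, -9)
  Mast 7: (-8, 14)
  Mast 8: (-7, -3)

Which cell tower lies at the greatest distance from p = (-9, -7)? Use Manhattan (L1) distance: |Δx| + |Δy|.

Mast 2

d(p, Mast 1) = |-9−5| + |-7−(-2)| = 14 + 5 = 19
d(p, Mast 2) = |-9−13| + |-7−12| = 22 + 19 = 41
d(p, Mast 3) = |-9−(-3)| + |-7−5| = 6 + 12 = 18
d(p, Mast 4) = |-9−(-8)| + |-7−(-2)| = 1 + 5 = 6
d(p, Mast 5) = |-9−11| + |-7−9| = 20 + 16 = 36
d(p, Mast 6) = |-9−(-10)| + |-7−(-9)| = 1 + 2 = 3
d(p, Mast 7) = |-9−(-8)| + |-7−14| = 1 + 21 = 22
d(p, Mast 8) = |-9−(-7)| + |-7−(-3)| = 2 + 4 = 6
The largest is to Mast 2.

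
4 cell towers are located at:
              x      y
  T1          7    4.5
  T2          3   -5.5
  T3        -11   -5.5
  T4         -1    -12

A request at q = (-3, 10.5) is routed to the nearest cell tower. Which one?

Compare squared distances (the ordering matches that of the actual distances):
|qT1|² = (-3−7)² + (10.5−4.5)² = 100 + 36 = 136
|qT2|² = (-3−3)² + (10.5−(-5.5))² = 36 + 256 = 292
|qT3|² = (-3−(-11))² + (10.5−(-5.5))² = 64 + 256 = 320
|qT4|² = (-3−(-1))² + (10.5−(-12))² = 4 + 506.25 = 510.25
T1 is nearest.

T1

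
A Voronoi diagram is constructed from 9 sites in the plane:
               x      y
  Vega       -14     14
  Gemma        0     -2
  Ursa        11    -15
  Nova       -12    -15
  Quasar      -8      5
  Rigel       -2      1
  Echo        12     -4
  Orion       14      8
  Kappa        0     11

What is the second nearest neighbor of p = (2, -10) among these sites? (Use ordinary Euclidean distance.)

Since √ is increasing, it suffices to compare squared distances:
d²(p, Vega) = 256 + 576 = 832
d²(p, Gemma) = 4 + 64 = 68
d²(p, Ursa) = 81 + 25 = 106
d²(p, Nova) = 196 + 25 = 221
d²(p, Quasar) = 100 + 225 = 325
d²(p, Rigel) = 16 + 121 = 137
d²(p, Echo) = 100 + 36 = 136
d²(p, Orion) = 144 + 324 = 468
d²(p, Kappa) = 4 + 441 = 445
Sorted ascending: Gemma, Ursa, Echo, … — the second-nearest is Ursa.

Ursa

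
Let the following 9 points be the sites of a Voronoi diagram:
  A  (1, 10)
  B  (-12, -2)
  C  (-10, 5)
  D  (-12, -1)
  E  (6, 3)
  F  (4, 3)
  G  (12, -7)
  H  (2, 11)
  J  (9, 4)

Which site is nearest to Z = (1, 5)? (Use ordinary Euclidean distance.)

F

Compare squared distances (the ordering matches that of the actual distances):
|ZA|² = 0 + 25 = 25
|ZB|² = 169 + 49 = 218
|ZC|² = 121 + 0 = 121
|ZD|² = 169 + 36 = 205
|ZE|² = 25 + 4 = 29
|ZF|² = 9 + 4 = 13
|ZG|² = 121 + 144 = 265
|ZH|² = 1 + 36 = 37
|ZJ|² = 64 + 1 = 65
The smallest is to F, so Z lies in the Voronoi region of F.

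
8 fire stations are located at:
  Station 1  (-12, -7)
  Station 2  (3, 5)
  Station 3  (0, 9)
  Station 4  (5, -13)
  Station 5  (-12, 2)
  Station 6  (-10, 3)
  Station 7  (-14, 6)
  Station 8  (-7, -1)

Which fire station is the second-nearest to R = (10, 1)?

Station 3

Squared Euclidean distances:
d²(R, Station 1) = (10−(-12))² + (1−(-7))² = 484 + 64 = 548
d²(R, Station 2) = (10−3)² + (1−5)² = 49 + 16 = 65
d²(R, Station 3) = (10−0)² + (1−9)² = 100 + 64 = 164
d²(R, Station 4) = (10−5)² + (1−(-13))² = 25 + 196 = 221
d²(R, Station 5) = (10−(-12))² + (1−2)² = 484 + 1 = 485
d²(R, Station 6) = (10−(-10))² + (1−3)² = 400 + 4 = 404
d²(R, Station 7) = (10−(-14))² + (1−6)² = 576 + 25 = 601
d²(R, Station 8) = (10−(-7))² + (1−(-1))² = 289 + 4 = 293
Sorted ascending: Station 2, Station 3, Station 4, … — the second-nearest is Station 3.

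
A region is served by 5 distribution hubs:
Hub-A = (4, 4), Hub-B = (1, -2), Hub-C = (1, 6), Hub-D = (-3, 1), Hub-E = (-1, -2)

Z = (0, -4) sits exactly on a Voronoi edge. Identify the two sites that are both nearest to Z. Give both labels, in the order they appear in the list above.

Hub-B and Hub-E

Squared distances from Z to each site:
d²(Z, Hub-A) = (0−4)² + (-4−4)² = 16 + 64 = 80
d²(Z, Hub-B) = (0−1)² + (-4−(-2))² = 1 + 4 = 5
d²(Z, Hub-C) = (0−1)² + (-4−6)² = 1 + 100 = 101
d²(Z, Hub-D) = (0−(-3))² + (-4−1)² = 9 + 25 = 34
d²(Z, Hub-E) = (0−(-1))² + (-4−(-2))² = 1 + 4 = 5
Z is equidistant from Hub-B and Hub-E (both at squared distance 5), and every other site is strictly farther — so Z lies on the Hub-B–Hub-E Voronoi edge.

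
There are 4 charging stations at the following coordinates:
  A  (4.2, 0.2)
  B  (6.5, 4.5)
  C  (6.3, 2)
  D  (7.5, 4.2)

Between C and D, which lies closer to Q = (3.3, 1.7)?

Compare squared distances:
|QC|² = (3.3−6.3)² + (1.7−2)² = 9 + 0.09 = 9.09
|QD|² = (3.3−7.5)² + (1.7−4.2)² = 17.64 + 6.25 = 23.89
9.09 < 23.89, so C is closer.

C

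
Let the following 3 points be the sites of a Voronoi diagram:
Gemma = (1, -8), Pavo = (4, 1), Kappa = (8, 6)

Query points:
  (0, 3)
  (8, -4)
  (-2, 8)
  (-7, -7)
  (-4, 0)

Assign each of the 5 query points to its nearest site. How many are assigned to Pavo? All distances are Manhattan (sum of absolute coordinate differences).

(0, 3) — d to each: Gemma:12, Pavo:6, Kappa:11 → nearest is Pavo
(8, -4) — d to each: Gemma:11, Pavo:9, Kappa:10 → nearest is Pavo
(-2, 8) — d to each: Gemma:19, Pavo:13, Kappa:12 → nearest is Kappa
(-7, -7) — d to each: Gemma:9, Pavo:19, Kappa:28 → nearest is Gemma
(-4, 0) — d to each: Gemma:13, Pavo:9, Kappa:18 → nearest is Pavo
3 of the 5 points have Pavo as nearest.

3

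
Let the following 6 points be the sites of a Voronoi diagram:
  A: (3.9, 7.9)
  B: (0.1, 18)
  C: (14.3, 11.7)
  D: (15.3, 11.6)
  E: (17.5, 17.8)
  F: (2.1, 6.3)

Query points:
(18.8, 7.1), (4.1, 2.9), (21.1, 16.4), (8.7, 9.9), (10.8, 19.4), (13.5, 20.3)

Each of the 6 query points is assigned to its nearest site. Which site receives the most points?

E

(18.8, 7.1) — d² to each: A:222.65, B:468.5, C:41.41, D:32.5, E:116.18, F:279.53 → nearest is D
(4.1, 2.9) — d² to each: A:25.04, B:244.01, C:181.48, D:201.13, E:401.57, F:15.56 → nearest is F
(21.1, 16.4) — d² to each: A:368.09, B:443.56, C:68.33, D:56.68, E:14.92, F:463.01 → nearest is E
(8.7, 9.9) — d² to each: A:27.04, B:139.57, C:34.6, D:46.45, E:139.85, F:56.52 → nearest is A
(10.8, 19.4) — d² to each: A:179.86, B:116.45, C:71.54, D:81.09, E:47.45, F:247.3 → nearest is E
(13.5, 20.3) — d² to each: A:245.92, B:184.85, C:74.6, D:78.93, E:22.25, F:325.96 → nearest is E
Tally — A:1, D:1, E:3, F:1. E captures the most (3).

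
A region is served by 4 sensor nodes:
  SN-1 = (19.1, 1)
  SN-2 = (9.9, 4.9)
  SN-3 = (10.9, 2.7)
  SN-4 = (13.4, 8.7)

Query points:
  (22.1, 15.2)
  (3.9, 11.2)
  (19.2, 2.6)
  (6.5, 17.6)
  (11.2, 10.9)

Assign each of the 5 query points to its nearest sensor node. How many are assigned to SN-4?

(22.1, 15.2) — d² to each: SN-1:210.64, SN-2:254.93, SN-3:281.69, SN-4:117.94 → nearest is SN-4
(3.9, 11.2) — d² to each: SN-1:335.08, SN-2:75.69, SN-3:121.25, SN-4:96.5 → nearest is SN-2
(19.2, 2.6) — d² to each: SN-1:2.57, SN-2:91.78, SN-3:68.9, SN-4:70.85 → nearest is SN-1
(6.5, 17.6) — d² to each: SN-1:434.32, SN-2:172.85, SN-3:241.37, SN-4:126.82 → nearest is SN-4
(11.2, 10.9) — d² to each: SN-1:160.42, SN-2:37.69, SN-3:67.33, SN-4:9.68 → nearest is SN-4
3 of the 5 points have SN-4 as nearest.

3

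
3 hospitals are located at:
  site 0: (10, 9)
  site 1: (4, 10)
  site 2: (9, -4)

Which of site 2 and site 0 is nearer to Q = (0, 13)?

Compare squared distances:
d²(Q, site 2) = (0−9)² + (13−(-4))² = 81 + 289 = 370
d²(Q, site 0) = (0−10)² + (13−9)² = 100 + 16 = 116
370 > 116, so site 0 is closer.

site 0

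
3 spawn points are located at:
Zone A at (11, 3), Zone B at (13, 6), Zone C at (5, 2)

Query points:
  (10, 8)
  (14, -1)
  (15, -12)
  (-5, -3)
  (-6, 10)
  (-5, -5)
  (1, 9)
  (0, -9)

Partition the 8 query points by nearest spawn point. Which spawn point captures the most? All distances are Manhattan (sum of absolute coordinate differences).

(10, 8) — d to each: Zone A:6, Zone B:5, Zone C:11 → nearest is Zone B
(14, -1) — d to each: Zone A:7, Zone B:8, Zone C:12 → nearest is Zone A
(15, -12) — d to each: Zone A:19, Zone B:20, Zone C:24 → nearest is Zone A
(-5, -3) — d to each: Zone A:22, Zone B:27, Zone C:15 → nearest is Zone C
(-6, 10) — d to each: Zone A:24, Zone B:23, Zone C:19 → nearest is Zone C
(-5, -5) — d to each: Zone A:24, Zone B:29, Zone C:17 → nearest is Zone C
(1, 9) — d to each: Zone A:16, Zone B:15, Zone C:11 → nearest is Zone C
(0, -9) — d to each: Zone A:23, Zone B:28, Zone C:16 → nearest is Zone C
Tally — Zone A:2, Zone B:1, Zone C:5. Zone C captures the most (5).

Zone C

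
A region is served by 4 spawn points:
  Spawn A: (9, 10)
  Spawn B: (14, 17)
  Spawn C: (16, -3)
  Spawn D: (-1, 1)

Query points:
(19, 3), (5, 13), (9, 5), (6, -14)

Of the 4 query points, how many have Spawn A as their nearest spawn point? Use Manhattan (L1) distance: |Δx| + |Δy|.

(19, 3) — d to each: Spawn A:17, Spawn B:19, Spawn C:9, Spawn D:22 → nearest is Spawn C
(5, 13) — d to each: Spawn A:7, Spawn B:13, Spawn C:27, Spawn D:18 → nearest is Spawn A
(9, 5) — d to each: Spawn A:5, Spawn B:17, Spawn C:15, Spawn D:14 → nearest is Spawn A
(6, -14) — d to each: Spawn A:27, Spawn B:39, Spawn C:21, Spawn D:22 → nearest is Spawn C
2 of the 4 points have Spawn A as nearest.

2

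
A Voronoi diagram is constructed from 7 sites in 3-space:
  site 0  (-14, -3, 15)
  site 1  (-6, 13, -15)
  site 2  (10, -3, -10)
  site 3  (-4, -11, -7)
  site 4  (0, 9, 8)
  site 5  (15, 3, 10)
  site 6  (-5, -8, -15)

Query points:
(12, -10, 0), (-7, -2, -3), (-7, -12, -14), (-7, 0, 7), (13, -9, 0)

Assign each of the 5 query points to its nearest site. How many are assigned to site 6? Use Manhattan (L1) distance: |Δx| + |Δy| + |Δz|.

(12, -10, 0) — d to each: site 0:48, site 1:56, site 2:19, site 3:24, site 4:39, site 5:26, site 6:34 → nearest is site 2
(-7, -2, -3) — d to each: site 0:26, site 1:28, site 2:25, site 3:16, site 4:29, site 5:40, site 6:20 → nearest is site 3
(-7, -12, -14) — d to each: site 0:45, site 1:27, site 2:30, site 3:11, site 4:50, site 5:61, site 6:7 → nearest is site 6
(-7, 0, 7) — d to each: site 0:18, site 1:36, site 2:37, site 3:28, site 4:17, site 5:28, site 6:32 → nearest is site 4
(13, -9, 0) — d to each: site 0:48, site 1:56, site 2:19, site 3:26, site 4:39, site 5:24, site 6:34 → nearest is site 2
1 of the 5 points has site 6 as nearest.

1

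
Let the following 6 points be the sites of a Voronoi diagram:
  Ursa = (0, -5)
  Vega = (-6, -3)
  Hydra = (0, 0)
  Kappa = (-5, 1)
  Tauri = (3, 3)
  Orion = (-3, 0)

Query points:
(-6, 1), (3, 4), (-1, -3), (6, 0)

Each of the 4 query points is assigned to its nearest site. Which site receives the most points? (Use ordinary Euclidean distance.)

Tauri

(-6, 1) — d² to each: Ursa:72, Vega:16, Hydra:37, Kappa:1, Tauri:85, Orion:10 → nearest is Kappa
(3, 4) — d² to each: Ursa:90, Vega:130, Hydra:25, Kappa:73, Tauri:1, Orion:52 → nearest is Tauri
(-1, -3) — d² to each: Ursa:5, Vega:25, Hydra:10, Kappa:32, Tauri:52, Orion:13 → nearest is Ursa
(6, 0) — d² to each: Ursa:61, Vega:153, Hydra:36, Kappa:122, Tauri:18, Orion:81 → nearest is Tauri
Tally — Ursa:1, Kappa:1, Tauri:2. Tauri captures the most (2).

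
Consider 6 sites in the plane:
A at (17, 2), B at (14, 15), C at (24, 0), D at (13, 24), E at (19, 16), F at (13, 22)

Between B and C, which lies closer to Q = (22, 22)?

B

Compare squared distances:
|QB|² = (22−14)² + (22−15)² = 64 + 49 = 113
|QC|² = (22−24)² + (22−0)² = 4 + 484 = 488
113 < 488, so B is closer.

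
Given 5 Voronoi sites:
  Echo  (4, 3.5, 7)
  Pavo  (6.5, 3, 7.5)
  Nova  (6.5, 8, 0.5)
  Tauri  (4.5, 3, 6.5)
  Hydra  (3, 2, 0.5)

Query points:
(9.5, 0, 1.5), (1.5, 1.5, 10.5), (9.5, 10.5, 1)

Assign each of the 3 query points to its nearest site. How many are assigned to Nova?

(9.5, 0, 1.5) — d² to each: Echo:72.75, Pavo:54, Nova:74, Tauri:59, Hydra:47.25 → nearest is Hydra
(1.5, 1.5, 10.5) — d² to each: Echo:22.5, Pavo:36.25, Nova:167.25, Tauri:27.25, Hydra:102.5 → nearest is Echo
(9.5, 10.5, 1) — d² to each: Echo:115.25, Pavo:107.5, Nova:15.5, Tauri:111.5, Hydra:114.75 → nearest is Nova
1 of the 3 points has Nova as nearest.

1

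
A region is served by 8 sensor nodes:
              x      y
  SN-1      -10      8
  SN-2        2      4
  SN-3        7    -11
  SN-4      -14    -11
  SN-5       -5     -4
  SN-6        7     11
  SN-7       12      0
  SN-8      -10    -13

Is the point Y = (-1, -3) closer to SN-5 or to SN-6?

SN-5

Compare squared distances:
d²(Y, SN-5) = (-1−(-5))² + (-3−(-4))² = 16 + 1 = 17
d²(Y, SN-6) = (-1−7)² + (-3−11)² = 64 + 196 = 260
17 < 260, so SN-5 is closer.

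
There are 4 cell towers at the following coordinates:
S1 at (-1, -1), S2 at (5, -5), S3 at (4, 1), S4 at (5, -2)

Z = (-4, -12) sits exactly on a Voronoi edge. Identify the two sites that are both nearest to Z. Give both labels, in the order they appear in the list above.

Squared distances from Z to each site:
|ZS1|² = (-4−(-1))² + (-12−(-1))² = 9 + 121 = 130
|ZS2|² = (-4−5)² + (-12−(-5))² = 81 + 49 = 130
|ZS3|² = (-4−4)² + (-12−1)² = 64 + 169 = 233
|ZS4|² = (-4−5)² + (-12−(-2))² = 81 + 100 = 181
Z is equidistant from S1 and S2 (both at squared distance 130), and every other site is strictly farther — so Z lies on the S1–S2 Voronoi edge.

S1 and S2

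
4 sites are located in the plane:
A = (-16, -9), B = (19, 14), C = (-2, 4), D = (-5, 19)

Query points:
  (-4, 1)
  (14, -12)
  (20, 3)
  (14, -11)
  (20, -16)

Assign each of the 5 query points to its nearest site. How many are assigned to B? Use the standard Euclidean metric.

1

(-4, 1) — d² to each: A:244, B:698, C:13, D:325 → nearest is C
(14, -12) — d² to each: A:909, B:701, C:512, D:1322 → nearest is C
(20, 3) — d² to each: A:1440, B:122, C:485, D:881 → nearest is B
(14, -11) — d² to each: A:904, B:650, C:481, D:1261 → nearest is C
(20, -16) — d² to each: A:1345, B:901, C:884, D:1850 → nearest is C
1 of the 5 points has B as nearest.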